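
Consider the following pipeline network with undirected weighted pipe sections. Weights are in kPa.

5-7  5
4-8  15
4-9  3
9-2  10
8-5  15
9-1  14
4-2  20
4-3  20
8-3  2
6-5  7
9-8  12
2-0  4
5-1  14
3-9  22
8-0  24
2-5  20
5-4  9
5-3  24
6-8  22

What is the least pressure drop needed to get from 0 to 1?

Candidate routes:
0 → 2 → 9 → 4 → 5 → 1: 4+10+3+9+14 = 40
0 → 2 → 4 → 9 → 1: 4+20+3+14 = 41
0 → 2 → 9 → 1: 4+10+14 = 28
0 → 2 → 5 → 1: 4+20+14 = 38
The minimum is 28 kPa via 0 → 2 → 9 → 1.

28 kPa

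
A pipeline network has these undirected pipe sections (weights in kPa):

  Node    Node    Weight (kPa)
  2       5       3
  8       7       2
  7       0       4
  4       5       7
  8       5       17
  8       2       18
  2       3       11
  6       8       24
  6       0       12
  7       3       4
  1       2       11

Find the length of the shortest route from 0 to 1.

30 kPa

Candidate routes:
0 - 7 - 3 - 2 - 1: 4+4+11+11 = 30
0 - 7 - 8 - 2 - 1: 4+2+18+11 = 35
0 - 7 - 8 - 5 - 2 - 1: 4+2+17+3+11 = 37
0 - 6 - 8 - 7 - 3 - 2 - 1: 12+24+2+4+11+11 = 64
The minimum is 30 kPa via 0 - 7 - 3 - 2 - 1.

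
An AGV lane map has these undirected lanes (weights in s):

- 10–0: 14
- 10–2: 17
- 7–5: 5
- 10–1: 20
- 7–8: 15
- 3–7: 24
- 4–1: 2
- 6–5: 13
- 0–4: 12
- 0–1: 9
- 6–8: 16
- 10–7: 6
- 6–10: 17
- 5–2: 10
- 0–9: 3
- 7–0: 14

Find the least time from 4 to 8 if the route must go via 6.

Shortest 4→6: 4–1–10–6 = 39
Best 6 to 8: 6–8 costing 16
Total via 6: 39 + 16 = 55 s.

55 s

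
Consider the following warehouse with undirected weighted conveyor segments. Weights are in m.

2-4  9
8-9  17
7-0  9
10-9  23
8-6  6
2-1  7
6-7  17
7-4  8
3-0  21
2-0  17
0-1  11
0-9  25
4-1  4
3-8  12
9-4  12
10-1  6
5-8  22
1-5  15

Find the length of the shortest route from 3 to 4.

36 m

Settle nodes by increasing distance from 3:
3: 0
8: 12  (via 3)
6: 18  (via 8)
0: 21  (via 3)
9: 29  (via 8)
7: 30  (via 0)
1: 32  (via 0)
5: 34  (via 8)
4: 36  (via 1)
Shortest route: 3 → 0 → 1 → 4 = 36 m.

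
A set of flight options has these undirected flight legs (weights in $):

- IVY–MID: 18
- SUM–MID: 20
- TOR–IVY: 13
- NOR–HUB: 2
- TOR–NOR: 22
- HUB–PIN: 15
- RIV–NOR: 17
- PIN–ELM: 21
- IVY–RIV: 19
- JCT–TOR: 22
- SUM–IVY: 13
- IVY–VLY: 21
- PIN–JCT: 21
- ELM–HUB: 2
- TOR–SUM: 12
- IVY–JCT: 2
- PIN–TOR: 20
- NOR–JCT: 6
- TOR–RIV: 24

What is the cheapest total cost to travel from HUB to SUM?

$23

Enumerating some paths:
HUB → NOR → JCT → TOR → SUM: 2+6+22+12 = 42
HUB → NOR → JCT → IVY → SUM: 2+6+2+13 = 23
HUB → NOR → TOR → SUM: 2+22+12 = 36
HUB → NOR → JCT → IVY → TOR → SUM: 2+6+2+13+12 = 35
The minimum is $23 via HUB → NOR → JCT → IVY → SUM.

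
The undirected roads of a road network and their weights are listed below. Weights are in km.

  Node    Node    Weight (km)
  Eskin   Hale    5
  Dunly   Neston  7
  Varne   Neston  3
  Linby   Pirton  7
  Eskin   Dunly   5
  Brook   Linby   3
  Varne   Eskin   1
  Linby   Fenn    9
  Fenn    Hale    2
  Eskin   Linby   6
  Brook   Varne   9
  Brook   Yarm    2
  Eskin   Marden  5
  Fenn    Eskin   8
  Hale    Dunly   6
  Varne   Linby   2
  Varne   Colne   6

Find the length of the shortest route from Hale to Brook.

11 km

Running Dijkstra from Hale:
Hale: 0
Fenn: 2  (via Hale)
Eskin: 5  (via Hale)
Varne: 6  (via Eskin)
Dunly: 6  (via Hale)
Linby: 8  (via Varne)
Neston: 9  (via Varne)
Marden: 10  (via Eskin)
Brook: 11  (via Linby)
Shortest route: Hale → Eskin → Varne → Linby → Brook = 11 km.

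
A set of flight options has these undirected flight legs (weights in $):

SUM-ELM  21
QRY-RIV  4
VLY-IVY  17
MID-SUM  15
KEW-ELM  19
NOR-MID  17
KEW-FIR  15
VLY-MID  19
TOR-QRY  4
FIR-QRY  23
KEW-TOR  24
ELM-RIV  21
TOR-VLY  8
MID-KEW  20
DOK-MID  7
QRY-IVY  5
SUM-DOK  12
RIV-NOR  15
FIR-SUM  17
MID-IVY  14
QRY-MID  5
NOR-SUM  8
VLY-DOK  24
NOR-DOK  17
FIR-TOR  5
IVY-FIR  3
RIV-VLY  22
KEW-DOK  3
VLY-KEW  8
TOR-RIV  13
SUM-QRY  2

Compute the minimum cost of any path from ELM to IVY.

$28

Running Dijkstra from ELM:
ELM: 0
KEW: 19  (via ELM)
RIV: 21  (via ELM)
SUM: 21  (via ELM)
DOK: 22  (via KEW)
QRY: 23  (via SUM)
VLY: 27  (via KEW)
TOR: 27  (via QRY)
MID: 28  (via QRY)
IVY: 28  (via QRY)
Shortest route: ELM–SUM–QRY–IVY = $28.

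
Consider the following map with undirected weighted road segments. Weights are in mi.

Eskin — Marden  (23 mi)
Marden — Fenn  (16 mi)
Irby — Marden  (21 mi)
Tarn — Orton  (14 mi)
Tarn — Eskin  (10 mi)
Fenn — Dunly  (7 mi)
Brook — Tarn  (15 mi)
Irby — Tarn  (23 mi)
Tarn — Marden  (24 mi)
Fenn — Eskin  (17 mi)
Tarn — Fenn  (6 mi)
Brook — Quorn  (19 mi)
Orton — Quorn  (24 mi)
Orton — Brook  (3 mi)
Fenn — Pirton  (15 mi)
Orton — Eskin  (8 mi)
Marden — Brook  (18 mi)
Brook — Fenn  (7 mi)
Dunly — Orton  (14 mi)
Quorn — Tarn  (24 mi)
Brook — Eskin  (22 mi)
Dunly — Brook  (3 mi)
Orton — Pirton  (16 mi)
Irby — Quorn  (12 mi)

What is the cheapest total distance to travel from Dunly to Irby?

34 mi

Enumerating some paths:
Dunly - Brook - Quorn - Irby: 3+19+12 = 34
Dunly - Brook - Fenn - Tarn - Irby: 3+7+6+23 = 39
Dunly - Fenn - Tarn - Irby: 7+6+23 = 36
The minimum is 34 mi via Dunly - Brook - Quorn - Irby.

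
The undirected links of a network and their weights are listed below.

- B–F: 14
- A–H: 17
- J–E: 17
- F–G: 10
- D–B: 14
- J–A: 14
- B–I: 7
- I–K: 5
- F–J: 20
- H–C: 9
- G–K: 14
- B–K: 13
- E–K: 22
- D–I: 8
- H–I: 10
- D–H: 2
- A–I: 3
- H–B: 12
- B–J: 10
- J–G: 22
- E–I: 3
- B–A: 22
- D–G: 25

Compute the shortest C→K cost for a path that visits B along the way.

Best C to B: C → H → B costing 21
Best B to K: B → I → K costing 12
Total via B: 21 + 12 = 33.

33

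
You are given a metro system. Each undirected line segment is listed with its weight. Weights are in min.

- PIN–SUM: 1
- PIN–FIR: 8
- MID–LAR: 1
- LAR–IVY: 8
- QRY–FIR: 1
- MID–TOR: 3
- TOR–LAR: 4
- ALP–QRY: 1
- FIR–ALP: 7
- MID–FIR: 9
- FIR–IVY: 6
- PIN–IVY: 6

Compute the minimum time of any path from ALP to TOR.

14 min

Enumerating some paths:
ALP - QRY - FIR - MID - TOR: 1+1+9+3 = 14
ALP - QRY - FIR - MID - LAR - TOR: 1+1+9+1+4 = 16
Cheapest is ALP - QRY - FIR - MID - TOR at 14 min.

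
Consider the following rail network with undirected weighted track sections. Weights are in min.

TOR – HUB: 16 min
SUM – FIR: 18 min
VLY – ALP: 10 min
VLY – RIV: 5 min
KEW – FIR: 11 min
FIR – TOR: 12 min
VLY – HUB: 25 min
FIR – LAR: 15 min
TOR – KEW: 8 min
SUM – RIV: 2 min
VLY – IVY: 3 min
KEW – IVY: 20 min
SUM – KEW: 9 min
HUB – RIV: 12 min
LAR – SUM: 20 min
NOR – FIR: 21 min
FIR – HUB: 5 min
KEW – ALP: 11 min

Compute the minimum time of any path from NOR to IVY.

Settle nodes by increasing distance from NOR:
NOR: 0
FIR: 21  (via NOR)
HUB: 26  (via FIR)
KEW: 32  (via FIR)
TOR: 33  (via FIR)
LAR: 36  (via FIR)
RIV: 38  (via HUB)
SUM: 39  (via FIR)
ALP: 43  (via KEW)
VLY: 43  (via RIV)
IVY: 46  (via VLY)
Shortest route: NOR → FIR → HUB → RIV → VLY → IVY = 46 min.

46 min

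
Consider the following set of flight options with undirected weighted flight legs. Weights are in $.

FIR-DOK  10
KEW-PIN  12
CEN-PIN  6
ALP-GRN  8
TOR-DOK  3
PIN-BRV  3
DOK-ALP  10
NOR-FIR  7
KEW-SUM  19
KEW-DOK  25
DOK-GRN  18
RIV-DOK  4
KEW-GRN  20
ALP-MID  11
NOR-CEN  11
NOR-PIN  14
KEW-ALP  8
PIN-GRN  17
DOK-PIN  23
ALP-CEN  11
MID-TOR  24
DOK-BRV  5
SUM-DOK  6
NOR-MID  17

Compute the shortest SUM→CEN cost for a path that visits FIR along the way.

Shortest SUM→FIR: SUM–DOK–FIR = 16
Best FIR to CEN: FIR–NOR–CEN costing 18
Total via FIR: 16 + 18 = $34.

$34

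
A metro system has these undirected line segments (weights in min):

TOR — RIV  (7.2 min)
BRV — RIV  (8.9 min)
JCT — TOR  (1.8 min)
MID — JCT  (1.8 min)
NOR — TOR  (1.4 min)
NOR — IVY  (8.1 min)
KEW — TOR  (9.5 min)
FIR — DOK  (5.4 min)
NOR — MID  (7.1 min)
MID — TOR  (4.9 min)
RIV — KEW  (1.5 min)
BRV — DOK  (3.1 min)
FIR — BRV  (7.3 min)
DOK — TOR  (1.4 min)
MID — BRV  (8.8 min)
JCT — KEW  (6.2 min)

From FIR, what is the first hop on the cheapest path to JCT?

Compare a few routes:
FIR–BRV–DOK–TOR–JCT: 7.3+3.1+1.4+1.8 = 13.6
FIR–DOK–TOR–JCT: 5.4+1.4+1.8 = 8.6
FIR–DOK–TOR–MID–JCT: 5.4+1.4+4.9+1.8 = 13.5
Cheapest is FIR–DOK–TOR–JCT at 8.6 min.
So from FIR the first move is to DOK.

DOK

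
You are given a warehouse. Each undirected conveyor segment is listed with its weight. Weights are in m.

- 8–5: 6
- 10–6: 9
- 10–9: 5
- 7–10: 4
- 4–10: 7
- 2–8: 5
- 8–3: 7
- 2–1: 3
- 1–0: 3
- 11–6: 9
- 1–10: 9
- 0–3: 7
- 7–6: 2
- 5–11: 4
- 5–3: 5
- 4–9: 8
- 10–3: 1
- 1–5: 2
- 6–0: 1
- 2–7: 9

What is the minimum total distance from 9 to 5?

Candidate routes:
9 - 10 - 3 - 5: 5+1+5 = 11
9 - 10 - 1 - 5: 5+9+2 = 16
Cheapest is 9 - 10 - 3 - 5 at 11 m.

11 m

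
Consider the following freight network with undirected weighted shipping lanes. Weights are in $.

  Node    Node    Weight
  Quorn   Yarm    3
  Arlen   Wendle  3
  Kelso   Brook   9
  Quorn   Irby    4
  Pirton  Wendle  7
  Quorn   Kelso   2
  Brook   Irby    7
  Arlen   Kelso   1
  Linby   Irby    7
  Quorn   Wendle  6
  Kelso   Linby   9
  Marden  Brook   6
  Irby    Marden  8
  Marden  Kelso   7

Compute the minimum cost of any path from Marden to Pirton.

Compare a few routes:
Marden → Kelso → Arlen → Wendle → Pirton: 7+1+3+7 = 18
Marden → Kelso → Quorn → Wendle → Pirton: 7+2+6+7 = 22
Marden → Irby → Quorn → Wendle → Pirton: 8+4+6+7 = 25
The minimum is $18 via Marden → Kelso → Arlen → Wendle → Pirton.

$18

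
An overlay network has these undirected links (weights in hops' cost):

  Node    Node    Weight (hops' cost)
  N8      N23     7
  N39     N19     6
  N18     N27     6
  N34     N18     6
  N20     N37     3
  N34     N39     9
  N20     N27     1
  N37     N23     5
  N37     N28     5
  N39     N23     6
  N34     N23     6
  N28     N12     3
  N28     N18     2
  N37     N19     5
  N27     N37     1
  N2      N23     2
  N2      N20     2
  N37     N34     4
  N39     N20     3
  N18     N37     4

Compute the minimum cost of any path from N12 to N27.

Candidate routes:
N12–N28–N18–N37–N27: 3+2+4+1 = 10
N12–N28–N18–N27: 3+2+6 = 11
N12–N28–N37–N27: 3+5+1 = 9
Cheapest is N12–N28–N37–N27 at 9 hops' cost.

9 hops' cost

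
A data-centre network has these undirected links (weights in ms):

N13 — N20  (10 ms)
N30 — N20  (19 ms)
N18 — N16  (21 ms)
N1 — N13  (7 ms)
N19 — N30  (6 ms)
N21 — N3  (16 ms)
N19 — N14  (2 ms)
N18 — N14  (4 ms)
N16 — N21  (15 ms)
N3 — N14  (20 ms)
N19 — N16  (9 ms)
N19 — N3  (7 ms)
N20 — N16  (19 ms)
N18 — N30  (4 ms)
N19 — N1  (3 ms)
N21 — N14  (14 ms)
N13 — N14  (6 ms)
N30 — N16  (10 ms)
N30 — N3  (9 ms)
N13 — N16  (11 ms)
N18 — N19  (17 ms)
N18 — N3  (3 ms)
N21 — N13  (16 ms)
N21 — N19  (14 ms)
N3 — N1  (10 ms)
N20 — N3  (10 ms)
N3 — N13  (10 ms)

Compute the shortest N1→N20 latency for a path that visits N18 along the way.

Best N1 to N18: N1 → N19 → N14 → N18 costing 9
Best N18 to N20: N18 → N3 → N20 costing 13
Total via N18: 9 + 13 = 22 ms.

22 ms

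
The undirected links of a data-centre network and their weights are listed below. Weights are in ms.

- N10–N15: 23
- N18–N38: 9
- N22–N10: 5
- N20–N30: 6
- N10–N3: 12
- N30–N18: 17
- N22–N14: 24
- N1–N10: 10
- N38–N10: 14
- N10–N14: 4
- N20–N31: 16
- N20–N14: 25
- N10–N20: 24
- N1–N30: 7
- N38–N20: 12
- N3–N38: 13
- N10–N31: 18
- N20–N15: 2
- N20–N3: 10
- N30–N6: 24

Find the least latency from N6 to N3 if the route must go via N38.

Best N6 to N38: N6 → N30 → N20 → N38 costing 42
Shortest N38→N3: N38 → N3 = 13
Total via N38: 42 + 13 = 55 ms.

55 ms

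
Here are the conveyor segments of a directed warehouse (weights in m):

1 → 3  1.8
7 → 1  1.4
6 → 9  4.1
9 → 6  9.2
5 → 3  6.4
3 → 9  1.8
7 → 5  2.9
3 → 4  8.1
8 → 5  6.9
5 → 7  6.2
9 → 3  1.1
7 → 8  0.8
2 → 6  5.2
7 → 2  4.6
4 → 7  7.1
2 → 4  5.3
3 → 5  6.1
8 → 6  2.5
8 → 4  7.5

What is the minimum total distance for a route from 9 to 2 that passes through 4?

Shortest 9→4: 9–3–4 = 9.2
Shortest 4→2: 4–7–2 = 11.7
Total via 4: 9.2 + 11.7 = 20.9 m.

20.9 m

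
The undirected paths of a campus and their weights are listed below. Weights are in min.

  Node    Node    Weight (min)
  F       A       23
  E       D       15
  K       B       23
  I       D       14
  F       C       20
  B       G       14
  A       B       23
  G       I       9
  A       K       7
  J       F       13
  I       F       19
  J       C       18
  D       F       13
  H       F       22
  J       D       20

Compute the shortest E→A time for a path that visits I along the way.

Shortest E→I: E → D → I = 29
Shortest I→A: I → F → A = 42
Total via I: 29 + 42 = 71 min.

71 min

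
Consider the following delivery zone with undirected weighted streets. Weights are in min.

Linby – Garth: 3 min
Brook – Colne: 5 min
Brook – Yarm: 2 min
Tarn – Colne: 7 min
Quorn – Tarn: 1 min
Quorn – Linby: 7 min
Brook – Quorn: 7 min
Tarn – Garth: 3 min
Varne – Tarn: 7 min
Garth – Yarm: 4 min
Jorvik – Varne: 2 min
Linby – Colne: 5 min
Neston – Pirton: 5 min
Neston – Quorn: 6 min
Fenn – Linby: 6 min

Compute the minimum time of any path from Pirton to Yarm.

19 min

Enumerating some paths:
Pirton → Neston → Quorn → Tarn → Garth → Yarm: 5+6+1+3+4 = 19
Pirton → Neston → Quorn → Brook → Yarm: 5+6+7+2 = 20
Cheapest is Pirton → Neston → Quorn → Tarn → Garth → Yarm at 19 min.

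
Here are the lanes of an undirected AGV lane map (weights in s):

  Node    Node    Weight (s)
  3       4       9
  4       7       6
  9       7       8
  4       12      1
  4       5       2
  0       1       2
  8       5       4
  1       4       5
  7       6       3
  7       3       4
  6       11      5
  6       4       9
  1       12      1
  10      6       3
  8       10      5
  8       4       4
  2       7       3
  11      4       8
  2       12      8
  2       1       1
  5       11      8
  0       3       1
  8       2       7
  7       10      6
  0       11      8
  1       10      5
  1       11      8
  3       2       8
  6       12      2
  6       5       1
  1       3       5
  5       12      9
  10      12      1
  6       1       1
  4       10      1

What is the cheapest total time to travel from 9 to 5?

12 s

Running Dijkstra from 9:
9: 0
7: 8  (via 9)
2: 11  (via 7)
6: 11  (via 7)
1: 12  (via 2)
3: 12  (via 7)
5: 12  (via 6)
Shortest route: 9–7–6–5 = 12 s.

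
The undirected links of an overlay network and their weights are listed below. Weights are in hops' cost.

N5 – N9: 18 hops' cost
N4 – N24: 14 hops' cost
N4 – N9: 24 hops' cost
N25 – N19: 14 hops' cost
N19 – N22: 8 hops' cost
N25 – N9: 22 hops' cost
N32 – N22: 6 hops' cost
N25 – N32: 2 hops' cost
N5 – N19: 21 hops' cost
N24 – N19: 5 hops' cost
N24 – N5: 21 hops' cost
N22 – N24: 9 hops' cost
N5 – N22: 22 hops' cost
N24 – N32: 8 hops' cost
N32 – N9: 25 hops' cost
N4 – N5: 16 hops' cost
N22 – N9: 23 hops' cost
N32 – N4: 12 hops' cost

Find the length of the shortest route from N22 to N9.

23 hops' cost

Candidate routes:
N22 - N32 - N9: 6+25 = 31
N22 - N9: 23 = 23
N22 - N32 - N25 - N9: 6+2+22 = 30
Cheapest is N22 - N9 at 23 hops' cost.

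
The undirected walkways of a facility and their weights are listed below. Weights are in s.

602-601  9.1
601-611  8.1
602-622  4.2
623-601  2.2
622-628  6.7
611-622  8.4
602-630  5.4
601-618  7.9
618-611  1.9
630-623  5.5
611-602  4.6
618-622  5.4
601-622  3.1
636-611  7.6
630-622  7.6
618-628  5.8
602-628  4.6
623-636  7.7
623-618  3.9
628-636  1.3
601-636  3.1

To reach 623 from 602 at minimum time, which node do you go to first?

Compare a few routes:
602–628–636–601–623: 4.6+1.3+3.1+2.2 = 11.2
602–611–618–623: 4.6+1.9+3.9 = 10.4
602–630–623: 5.4+5.5 = 10.9
602–622–601–623: 4.2+3.1+2.2 = 9.5
Cheapest is 602–622–601–623 at 9.5 s.
So from 602 the first move is to 622.

622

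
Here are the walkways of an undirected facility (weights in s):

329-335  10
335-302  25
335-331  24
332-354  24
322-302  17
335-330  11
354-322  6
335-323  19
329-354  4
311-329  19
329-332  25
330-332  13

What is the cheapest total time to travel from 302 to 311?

46 s

Settle nodes by increasing distance from 302:
302: 0
322: 17  (via 302)
354: 23  (via 322)
335: 25  (via 302)
329: 27  (via 354)
330: 36  (via 335)
323: 44  (via 335)
311: 46  (via 329)
Shortest route: 302–322–354–329–311 = 46 s.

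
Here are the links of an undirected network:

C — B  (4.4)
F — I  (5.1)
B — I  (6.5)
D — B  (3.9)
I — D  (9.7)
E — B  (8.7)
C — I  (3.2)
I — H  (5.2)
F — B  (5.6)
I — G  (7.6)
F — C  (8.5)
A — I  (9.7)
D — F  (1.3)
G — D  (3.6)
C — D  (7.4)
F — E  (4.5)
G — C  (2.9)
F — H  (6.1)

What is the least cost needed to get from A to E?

Shortest distances from A:
A: 0
I: 9.7  (via A)
C: 12.9  (via I)
F: 14.8  (via I)
H: 14.9  (via I)
G: 15.8  (via C)
D: 16.1  (via F)
B: 16.2  (via I)
E: 19.3  (via F)
Shortest route: A–I–F–E = 19.3.

19.3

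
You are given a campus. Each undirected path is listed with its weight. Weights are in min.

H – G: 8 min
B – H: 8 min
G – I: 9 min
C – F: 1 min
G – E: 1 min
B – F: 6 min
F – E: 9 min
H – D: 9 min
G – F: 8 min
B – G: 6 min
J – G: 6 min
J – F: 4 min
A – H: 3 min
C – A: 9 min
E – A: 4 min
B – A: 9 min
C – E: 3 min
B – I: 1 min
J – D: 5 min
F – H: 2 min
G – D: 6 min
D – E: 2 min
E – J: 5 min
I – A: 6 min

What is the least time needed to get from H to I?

9 min

Candidate routes:
H → F → C → E → G → B → I: 2+1+3+1+6+1 = 14
H → A → B → I: 3+9+1 = 13
H → A → I: 3+6 = 9
Cheapest is H → A → I at 9 min.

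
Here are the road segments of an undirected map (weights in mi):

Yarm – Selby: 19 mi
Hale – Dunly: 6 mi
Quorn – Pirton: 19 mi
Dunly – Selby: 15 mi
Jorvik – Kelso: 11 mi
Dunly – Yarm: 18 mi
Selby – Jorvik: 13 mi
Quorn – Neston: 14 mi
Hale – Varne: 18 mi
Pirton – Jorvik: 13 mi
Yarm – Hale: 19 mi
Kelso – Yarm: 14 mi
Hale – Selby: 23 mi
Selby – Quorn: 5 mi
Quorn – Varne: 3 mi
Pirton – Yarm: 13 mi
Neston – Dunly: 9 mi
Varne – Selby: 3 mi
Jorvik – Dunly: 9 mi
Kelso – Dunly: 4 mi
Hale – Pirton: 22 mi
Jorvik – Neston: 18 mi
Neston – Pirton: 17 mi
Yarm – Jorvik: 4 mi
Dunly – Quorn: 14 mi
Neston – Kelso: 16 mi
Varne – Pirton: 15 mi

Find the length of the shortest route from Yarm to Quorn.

22 mi

Compare a few routes:
Yarm - Jorvik - Selby - Quorn: 4+13+5 = 22
Yarm - Selby - Quorn: 19+5 = 24
Yarm - Jorvik - Selby - Varne - Quorn: 4+13+3+3 = 23
The minimum is 22 mi via Yarm - Jorvik - Selby - Quorn.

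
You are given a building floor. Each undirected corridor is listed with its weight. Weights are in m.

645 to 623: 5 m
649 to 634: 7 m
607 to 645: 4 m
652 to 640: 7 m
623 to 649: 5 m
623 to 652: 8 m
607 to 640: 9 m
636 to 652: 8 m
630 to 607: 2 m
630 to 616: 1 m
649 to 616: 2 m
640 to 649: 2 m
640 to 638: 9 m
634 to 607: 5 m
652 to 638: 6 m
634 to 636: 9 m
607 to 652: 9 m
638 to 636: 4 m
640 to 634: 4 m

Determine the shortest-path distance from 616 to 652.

11 m

Shortest distances from 616:
616: 0
630: 1  (via 616)
649: 2  (via 616)
607: 3  (via 630)
640: 4  (via 649)
645: 7  (via 607)
623: 7  (via 649)
634: 8  (via 607)
652: 11  (via 640)
Shortest route: 616–649–640–652 = 11 m.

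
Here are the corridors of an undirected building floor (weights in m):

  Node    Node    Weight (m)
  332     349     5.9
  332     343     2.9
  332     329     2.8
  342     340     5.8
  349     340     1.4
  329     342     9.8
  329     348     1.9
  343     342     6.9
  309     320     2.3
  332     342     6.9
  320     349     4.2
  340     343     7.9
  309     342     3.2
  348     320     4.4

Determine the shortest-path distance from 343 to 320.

12 m

Compare a few routes:
343 → 332 → 329 → 348 → 320: 2.9+2.8+1.9+4.4 = 12
343 → 332 → 349 → 320: 2.9+5.9+4.2 = 13
343 → 342 → 309 → 320: 6.9+3.2+2.3 = 12.4
The minimum is 12 m via 343 → 332 → 329 → 348 → 320.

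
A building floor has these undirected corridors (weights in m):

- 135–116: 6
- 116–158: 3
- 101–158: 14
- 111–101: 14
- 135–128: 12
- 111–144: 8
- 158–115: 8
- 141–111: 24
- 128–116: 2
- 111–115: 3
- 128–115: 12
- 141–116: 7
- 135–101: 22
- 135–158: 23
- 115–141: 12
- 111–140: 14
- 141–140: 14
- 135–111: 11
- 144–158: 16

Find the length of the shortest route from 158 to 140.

Shortest distances from 158:
158: 0
116: 3  (via 158)
128: 5  (via 116)
115: 8  (via 158)
135: 9  (via 116)
141: 10  (via 116)
111: 11  (via 115)
101: 14  (via 158)
144: 16  (via 158)
140: 24  (via 141)
Shortest route: 158 → 116 → 141 → 140 = 24 m.

24 m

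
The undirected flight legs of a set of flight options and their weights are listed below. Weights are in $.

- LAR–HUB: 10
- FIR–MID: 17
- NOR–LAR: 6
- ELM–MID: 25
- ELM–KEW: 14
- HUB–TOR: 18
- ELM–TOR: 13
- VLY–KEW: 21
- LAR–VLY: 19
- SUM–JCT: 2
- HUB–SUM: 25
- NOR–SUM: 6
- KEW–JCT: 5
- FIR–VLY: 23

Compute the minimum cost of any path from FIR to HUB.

Shortest distances from FIR:
FIR: 0
MID: 17  (via FIR)
VLY: 23  (via FIR)
ELM: 42  (via MID)
LAR: 42  (via VLY)
KEW: 44  (via VLY)
NOR: 48  (via LAR)
JCT: 49  (via KEW)
SUM: 51  (via JCT)
HUB: 52  (via LAR)
Shortest route: FIR–VLY–LAR–HUB = $52.

$52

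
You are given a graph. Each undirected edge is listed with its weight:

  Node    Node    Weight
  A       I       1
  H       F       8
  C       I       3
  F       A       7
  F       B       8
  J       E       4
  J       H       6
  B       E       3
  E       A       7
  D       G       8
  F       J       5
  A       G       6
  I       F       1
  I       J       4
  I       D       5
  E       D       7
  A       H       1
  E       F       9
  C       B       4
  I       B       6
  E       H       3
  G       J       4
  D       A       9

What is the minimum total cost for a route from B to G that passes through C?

14

Best B to C: B–C costing 4
Shortest C→G: C–I–A–G = 10
Total via C: 4 + 10 = 14.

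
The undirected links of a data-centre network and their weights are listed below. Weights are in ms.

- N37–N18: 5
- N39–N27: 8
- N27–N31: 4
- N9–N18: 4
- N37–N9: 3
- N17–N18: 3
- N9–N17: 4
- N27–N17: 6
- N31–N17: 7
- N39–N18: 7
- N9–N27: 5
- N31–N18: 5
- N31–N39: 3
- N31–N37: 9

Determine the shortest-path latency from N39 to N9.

Settle nodes by increasing distance from N39:
N39: 0
N31: 3  (via N39)
N27: 7  (via N31)
N18: 7  (via N39)
N17: 10  (via N31)
N9: 11  (via N18)
Shortest route: N39–N18–N9 = 11 ms.

11 ms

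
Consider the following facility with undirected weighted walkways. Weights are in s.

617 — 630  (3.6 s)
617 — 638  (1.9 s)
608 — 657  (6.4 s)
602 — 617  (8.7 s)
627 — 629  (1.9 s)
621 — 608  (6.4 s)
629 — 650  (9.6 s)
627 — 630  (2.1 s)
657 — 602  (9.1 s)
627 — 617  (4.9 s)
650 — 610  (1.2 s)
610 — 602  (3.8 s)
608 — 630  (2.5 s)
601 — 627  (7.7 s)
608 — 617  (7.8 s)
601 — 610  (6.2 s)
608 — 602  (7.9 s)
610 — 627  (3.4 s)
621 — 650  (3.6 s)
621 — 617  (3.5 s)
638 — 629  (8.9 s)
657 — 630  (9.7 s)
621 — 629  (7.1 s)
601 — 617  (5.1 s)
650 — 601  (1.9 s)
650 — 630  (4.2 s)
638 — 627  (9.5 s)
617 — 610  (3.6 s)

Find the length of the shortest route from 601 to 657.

Shortest distances from 601:
601: 0
650: 1.9  (via 601)
610: 3.1  (via 650)
617: 5.1  (via 601)
621: 5.5  (via 650)
630: 6.1  (via 650)
627: 6.5  (via 610)
602: 6.9  (via 610)
638: 7  (via 617)
629: 8.4  (via 627)
608: 8.6  (via 630)
657: 15  (via 608)
Shortest route: 601–650–630–608–657 = 15 s.

15 s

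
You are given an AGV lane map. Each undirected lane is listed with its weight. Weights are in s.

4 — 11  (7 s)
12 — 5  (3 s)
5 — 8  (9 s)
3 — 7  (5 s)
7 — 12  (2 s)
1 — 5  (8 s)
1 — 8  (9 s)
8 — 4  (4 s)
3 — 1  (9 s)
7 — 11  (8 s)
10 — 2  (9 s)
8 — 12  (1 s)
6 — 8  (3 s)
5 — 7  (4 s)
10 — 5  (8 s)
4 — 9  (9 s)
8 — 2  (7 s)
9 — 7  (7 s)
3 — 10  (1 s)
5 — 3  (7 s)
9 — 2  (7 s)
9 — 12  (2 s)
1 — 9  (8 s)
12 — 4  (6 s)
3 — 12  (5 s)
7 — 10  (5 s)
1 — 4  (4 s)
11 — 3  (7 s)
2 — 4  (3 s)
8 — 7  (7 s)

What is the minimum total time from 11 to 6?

Candidate routes:
11 - 4 - 12 - 8 - 6: 7+6+1+3 = 17
11 - 3 - 12 - 8 - 6: 7+5+1+3 = 16
11 - 4 - 8 - 6: 7+4+3 = 14
Cheapest is 11 - 4 - 8 - 6 at 14 s.

14 s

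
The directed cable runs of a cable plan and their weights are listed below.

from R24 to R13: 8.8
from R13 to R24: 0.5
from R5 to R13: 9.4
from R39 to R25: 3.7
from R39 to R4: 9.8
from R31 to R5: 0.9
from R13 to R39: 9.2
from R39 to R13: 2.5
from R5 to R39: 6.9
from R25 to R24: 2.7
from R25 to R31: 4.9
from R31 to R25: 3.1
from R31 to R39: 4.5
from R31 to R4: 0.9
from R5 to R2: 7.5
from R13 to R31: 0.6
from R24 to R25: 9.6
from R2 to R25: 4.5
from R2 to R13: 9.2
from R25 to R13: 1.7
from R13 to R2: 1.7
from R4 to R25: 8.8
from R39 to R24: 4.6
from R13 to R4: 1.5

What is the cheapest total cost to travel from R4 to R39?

15.6

Enumerating some paths:
R4–R25–R13–R31–R39: 8.8+1.7+0.6+4.5 = 15.6
R4–R25–R31–R39: 8.8+4.9+4.5 = 18.2
R4–R25–R13–R31–R5–R39: 8.8+1.7+0.6+0.9+6.9 = 18.9
Cheapest is R4–R25–R13–R31–R39 at 15.6.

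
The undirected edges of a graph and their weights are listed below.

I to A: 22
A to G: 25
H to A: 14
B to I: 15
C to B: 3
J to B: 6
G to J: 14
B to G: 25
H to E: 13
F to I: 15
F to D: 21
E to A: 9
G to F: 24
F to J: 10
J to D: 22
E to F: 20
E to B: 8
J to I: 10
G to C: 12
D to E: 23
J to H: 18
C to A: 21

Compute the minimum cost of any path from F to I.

Enumerating some paths:
F–J–I: 10+10 = 20
F–I: 15 = 15
Cheapest is F–I at 15.

15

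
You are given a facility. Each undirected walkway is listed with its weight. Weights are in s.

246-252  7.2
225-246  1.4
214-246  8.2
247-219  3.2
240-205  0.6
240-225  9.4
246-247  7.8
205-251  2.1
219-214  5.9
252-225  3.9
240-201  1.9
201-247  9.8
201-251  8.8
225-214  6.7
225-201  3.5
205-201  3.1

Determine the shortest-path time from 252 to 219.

Running Dijkstra from 252:
252: 0
225: 3.9  (via 252)
246: 5.3  (via 225)
201: 7.4  (via 225)
240: 9.3  (via 201)
205: 9.9  (via 240)
214: 10.6  (via 225)
251: 12  (via 205)
247: 13.1  (via 246)
219: 16.3  (via 247)
Shortest route: 252–225–246–247–219 = 16.3 s.

16.3 s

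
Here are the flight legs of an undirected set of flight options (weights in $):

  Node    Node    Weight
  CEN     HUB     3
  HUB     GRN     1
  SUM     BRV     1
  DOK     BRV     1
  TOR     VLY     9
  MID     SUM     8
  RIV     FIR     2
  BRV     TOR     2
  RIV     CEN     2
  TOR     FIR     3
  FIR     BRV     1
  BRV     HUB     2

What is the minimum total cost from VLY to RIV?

Shortest distances from VLY:
VLY: 0
TOR: 9  (via VLY)
BRV: 11  (via TOR)
SUM: 12  (via BRV)
FIR: 12  (via TOR)
DOK: 12  (via BRV)
HUB: 13  (via BRV)
GRN: 14  (via HUB)
RIV: 14  (via FIR)
Shortest route: VLY–TOR–FIR–RIV = $14.

$14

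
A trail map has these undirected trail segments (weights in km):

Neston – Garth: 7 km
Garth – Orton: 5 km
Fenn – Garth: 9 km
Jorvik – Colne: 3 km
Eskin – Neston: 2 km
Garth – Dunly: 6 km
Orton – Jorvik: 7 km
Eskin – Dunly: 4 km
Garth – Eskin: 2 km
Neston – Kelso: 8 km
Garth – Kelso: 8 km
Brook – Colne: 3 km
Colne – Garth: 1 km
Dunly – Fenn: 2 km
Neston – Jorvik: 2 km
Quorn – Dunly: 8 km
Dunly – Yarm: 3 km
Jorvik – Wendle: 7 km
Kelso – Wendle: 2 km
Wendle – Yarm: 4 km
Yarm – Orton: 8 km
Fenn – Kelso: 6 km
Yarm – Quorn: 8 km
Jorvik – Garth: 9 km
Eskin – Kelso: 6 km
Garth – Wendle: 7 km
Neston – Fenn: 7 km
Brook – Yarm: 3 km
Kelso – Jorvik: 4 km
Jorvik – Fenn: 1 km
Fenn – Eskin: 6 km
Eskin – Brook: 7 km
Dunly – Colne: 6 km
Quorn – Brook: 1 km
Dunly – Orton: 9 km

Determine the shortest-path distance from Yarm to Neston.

Running Dijkstra from Yarm:
Yarm: 0
Dunly: 3  (via Yarm)
Brook: 3  (via Yarm)
Wendle: 4  (via Yarm)
Quorn: 4  (via Brook)
Fenn: 5  (via Dunly)
Jorvik: 6  (via Fenn)
Kelso: 6  (via Wendle)
Colne: 6  (via Brook)
Eskin: 7  (via Dunly)
Garth: 7  (via Colne)
Neston: 8  (via Jorvik)
Shortest route: Yarm–Dunly–Fenn–Jorvik–Neston = 8 km.

8 km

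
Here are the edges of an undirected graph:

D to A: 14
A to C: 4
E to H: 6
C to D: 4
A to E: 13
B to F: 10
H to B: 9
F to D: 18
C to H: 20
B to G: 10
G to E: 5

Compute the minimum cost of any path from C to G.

Shortest distances from C:
C: 0
A: 4  (via C)
D: 4  (via C)
E: 17  (via A)
H: 20  (via C)
F: 22  (via D)
G: 22  (via E)
Shortest route: C–A–E–G = 22.

22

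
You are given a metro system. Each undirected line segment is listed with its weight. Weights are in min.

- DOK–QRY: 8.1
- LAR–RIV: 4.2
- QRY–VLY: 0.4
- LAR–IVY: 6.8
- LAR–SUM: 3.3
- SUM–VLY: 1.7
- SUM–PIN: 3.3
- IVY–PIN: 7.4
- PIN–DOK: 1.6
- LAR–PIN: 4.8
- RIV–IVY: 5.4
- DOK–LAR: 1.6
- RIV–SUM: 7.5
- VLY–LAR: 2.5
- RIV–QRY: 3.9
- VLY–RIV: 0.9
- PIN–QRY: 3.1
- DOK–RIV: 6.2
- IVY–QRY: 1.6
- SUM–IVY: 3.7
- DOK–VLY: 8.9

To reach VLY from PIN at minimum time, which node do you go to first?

Enumerating some paths:
PIN → QRY → VLY: 3.1+0.4 = 3.5
PIN → SUM → VLY: 3.3+1.7 = 5
Cheapest is PIN → QRY → VLY at 3.5 min.
So from PIN the first move is to QRY.

QRY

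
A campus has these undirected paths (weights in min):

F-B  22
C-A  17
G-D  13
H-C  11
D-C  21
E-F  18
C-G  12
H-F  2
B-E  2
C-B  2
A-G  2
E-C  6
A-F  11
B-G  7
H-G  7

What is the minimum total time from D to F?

22 min

Compare a few routes:
D–G–H–F: 13+7+2 = 22
D–G–A–F: 13+2+11 = 26
The minimum is 22 min via D–G–H–F.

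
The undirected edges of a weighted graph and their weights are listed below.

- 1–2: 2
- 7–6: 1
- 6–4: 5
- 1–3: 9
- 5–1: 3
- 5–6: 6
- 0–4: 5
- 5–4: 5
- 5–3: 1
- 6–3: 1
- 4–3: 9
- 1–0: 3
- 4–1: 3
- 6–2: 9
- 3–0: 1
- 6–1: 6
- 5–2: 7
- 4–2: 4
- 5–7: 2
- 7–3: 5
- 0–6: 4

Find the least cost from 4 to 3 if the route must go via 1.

7

Shortest 4→1: 4 → 1 = 3
Best 1 to 3: 1 → 0 → 3 costing 4
Total via 1: 3 + 4 = 7.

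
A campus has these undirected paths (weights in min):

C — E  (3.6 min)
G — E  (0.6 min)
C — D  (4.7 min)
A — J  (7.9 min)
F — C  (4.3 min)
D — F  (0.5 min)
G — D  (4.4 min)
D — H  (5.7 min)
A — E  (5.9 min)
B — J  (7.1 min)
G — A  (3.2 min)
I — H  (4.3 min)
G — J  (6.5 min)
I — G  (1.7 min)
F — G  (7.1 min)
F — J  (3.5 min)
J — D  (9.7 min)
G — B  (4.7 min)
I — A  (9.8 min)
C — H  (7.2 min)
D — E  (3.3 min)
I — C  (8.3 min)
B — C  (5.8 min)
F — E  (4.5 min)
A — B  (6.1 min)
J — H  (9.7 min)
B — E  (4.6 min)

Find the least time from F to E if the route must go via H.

Best F to H: F → D → H costing 6.2
Shortest H→E: H → I → G → E = 6.6
Total via H: 6.2 + 6.6 = 12.8 min.

12.8 min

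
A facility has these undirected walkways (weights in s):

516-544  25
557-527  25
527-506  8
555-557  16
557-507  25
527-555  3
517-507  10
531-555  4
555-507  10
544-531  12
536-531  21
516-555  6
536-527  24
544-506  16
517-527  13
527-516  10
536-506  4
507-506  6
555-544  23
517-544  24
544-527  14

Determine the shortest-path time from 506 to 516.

Shortest distances from 506:
506: 0
536: 4  (via 506)
507: 6  (via 506)
527: 8  (via 506)
555: 11  (via 527)
531: 15  (via 555)
517: 16  (via 507)
544: 16  (via 506)
516: 17  (via 555)
Shortest route: 506–527–555–516 = 17 s.

17 s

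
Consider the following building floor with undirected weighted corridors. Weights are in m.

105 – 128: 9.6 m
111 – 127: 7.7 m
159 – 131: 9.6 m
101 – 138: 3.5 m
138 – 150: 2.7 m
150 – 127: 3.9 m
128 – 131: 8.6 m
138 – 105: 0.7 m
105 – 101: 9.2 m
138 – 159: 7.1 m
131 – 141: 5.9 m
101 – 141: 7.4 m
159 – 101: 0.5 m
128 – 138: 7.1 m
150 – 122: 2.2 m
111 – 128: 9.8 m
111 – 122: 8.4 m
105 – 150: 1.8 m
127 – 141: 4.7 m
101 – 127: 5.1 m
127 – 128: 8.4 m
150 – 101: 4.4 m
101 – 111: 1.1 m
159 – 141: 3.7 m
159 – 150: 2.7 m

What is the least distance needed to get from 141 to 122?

8.6 m

Running Dijkstra from 141:
141: 0
159: 3.7  (via 141)
101: 4.2  (via 159)
127: 4.7  (via 141)
111: 5.3  (via 101)
131: 5.9  (via 141)
150: 6.4  (via 159)
138: 7.7  (via 101)
105: 8.2  (via 150)
122: 8.6  (via 150)
Shortest route: 141–159–150–122 = 8.6 m.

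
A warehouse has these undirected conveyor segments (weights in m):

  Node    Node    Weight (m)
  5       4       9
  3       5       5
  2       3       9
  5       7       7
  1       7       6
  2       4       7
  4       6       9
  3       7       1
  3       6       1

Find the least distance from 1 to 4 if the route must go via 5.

Shortest 1→5: 1 → 7 → 3 → 5 = 12
Shortest 5→4: 5 → 4 = 9
Total via 5: 12 + 9 = 21 m.

21 m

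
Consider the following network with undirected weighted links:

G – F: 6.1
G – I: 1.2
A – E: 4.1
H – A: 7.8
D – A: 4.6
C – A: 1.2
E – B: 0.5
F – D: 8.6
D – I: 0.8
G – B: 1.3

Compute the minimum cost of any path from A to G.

5.9

Compare a few routes:
A–D–I–G: 4.6+0.8+1.2 = 6.6
A–E–B–G: 4.1+0.5+1.3 = 5.9
The minimum is 5.9 via A–E–B–G.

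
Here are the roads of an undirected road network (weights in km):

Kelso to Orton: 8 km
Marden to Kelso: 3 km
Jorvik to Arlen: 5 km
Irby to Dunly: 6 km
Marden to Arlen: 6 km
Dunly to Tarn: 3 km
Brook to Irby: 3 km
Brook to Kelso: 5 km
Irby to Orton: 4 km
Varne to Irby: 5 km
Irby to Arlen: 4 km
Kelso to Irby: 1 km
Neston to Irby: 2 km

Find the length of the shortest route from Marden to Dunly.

10 km

Shortest distances from Marden:
Marden: 0
Kelso: 3  (via Marden)
Irby: 4  (via Kelso)
Neston: 6  (via Irby)
Arlen: 6  (via Marden)
Brook: 7  (via Irby)
Orton: 8  (via Irby)
Varne: 9  (via Irby)
Dunly: 10  (via Irby)
Shortest route: Marden–Kelso–Irby–Dunly = 10 km.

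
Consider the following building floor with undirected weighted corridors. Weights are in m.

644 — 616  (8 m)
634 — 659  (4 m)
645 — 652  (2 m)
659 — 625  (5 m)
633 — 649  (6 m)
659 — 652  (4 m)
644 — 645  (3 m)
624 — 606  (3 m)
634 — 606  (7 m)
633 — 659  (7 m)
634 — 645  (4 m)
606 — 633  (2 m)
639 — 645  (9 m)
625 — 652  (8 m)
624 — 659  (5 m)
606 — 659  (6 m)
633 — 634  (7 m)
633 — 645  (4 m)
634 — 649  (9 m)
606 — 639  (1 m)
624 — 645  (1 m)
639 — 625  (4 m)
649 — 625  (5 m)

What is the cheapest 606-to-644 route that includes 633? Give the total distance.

9 m

Shortest 606→633: 606 → 633 = 2
Best 633 to 644: 633 → 645 → 644 costing 7
Total via 633: 2 + 7 = 9 m.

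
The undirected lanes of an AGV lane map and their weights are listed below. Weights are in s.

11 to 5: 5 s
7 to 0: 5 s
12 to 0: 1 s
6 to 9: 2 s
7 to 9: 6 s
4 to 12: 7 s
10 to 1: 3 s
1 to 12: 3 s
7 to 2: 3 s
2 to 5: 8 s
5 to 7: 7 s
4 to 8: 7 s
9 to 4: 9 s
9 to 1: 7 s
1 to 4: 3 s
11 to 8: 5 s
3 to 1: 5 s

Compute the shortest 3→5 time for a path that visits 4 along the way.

25 s

Best 3 to 4: 3 → 1 → 4 costing 8
Best 4 to 5: 4 → 8 → 11 → 5 costing 17
Total via 4: 8 + 17 = 25 s.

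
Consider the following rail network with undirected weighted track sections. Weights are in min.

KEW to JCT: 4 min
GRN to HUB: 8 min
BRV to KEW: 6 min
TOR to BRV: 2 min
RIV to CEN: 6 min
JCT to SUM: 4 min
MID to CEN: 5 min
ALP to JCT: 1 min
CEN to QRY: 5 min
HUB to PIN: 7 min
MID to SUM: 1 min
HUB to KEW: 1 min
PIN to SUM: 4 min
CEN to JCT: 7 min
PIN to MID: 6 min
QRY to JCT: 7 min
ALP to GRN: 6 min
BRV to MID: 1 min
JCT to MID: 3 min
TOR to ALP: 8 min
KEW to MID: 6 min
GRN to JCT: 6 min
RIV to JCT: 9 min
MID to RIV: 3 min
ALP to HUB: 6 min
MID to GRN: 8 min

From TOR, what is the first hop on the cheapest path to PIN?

BRV

Candidate routes:
TOR - BRV - MID - SUM - PIN: 2+1+1+4 = 8
TOR - BRV - MID - PIN: 2+1+6 = 9
TOR - BRV - KEW - HUB - PIN: 2+6+1+7 = 16
TOR - BRV - MID - JCT - SUM - PIN: 2+1+3+4+4 = 14
The minimum is 8 min via TOR - BRV - MID - SUM - PIN.
So from TOR the first move is to BRV.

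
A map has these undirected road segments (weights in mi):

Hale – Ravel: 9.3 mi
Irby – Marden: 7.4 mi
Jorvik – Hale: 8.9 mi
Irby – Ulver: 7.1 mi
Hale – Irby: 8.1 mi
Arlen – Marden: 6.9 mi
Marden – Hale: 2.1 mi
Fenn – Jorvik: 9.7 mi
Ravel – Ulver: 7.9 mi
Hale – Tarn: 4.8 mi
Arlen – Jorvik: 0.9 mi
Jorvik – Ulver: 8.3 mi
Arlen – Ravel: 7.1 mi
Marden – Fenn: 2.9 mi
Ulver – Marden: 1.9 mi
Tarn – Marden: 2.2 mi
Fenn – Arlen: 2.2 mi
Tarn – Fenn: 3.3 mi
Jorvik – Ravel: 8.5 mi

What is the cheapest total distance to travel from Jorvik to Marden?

Shortest distances from Jorvik:
Jorvik: 0
Arlen: 0.9  (via Jorvik)
Fenn: 3.1  (via Arlen)
Marden: 6  (via Fenn)
Shortest route: Jorvik → Arlen → Fenn → Marden = 6 mi.

6 mi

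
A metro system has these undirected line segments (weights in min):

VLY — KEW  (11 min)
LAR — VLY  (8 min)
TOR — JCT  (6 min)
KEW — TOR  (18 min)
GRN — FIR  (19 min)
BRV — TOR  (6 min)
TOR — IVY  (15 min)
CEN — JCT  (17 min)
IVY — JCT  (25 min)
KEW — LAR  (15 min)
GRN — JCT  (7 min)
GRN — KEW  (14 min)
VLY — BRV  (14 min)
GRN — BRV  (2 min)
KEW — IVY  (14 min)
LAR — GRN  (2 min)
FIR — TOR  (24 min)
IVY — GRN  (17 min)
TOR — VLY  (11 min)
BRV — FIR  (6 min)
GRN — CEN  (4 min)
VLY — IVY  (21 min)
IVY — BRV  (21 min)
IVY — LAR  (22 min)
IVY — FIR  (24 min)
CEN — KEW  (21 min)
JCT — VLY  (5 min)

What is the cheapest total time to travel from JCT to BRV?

Settle nodes by increasing distance from JCT:
JCT: 0
VLY: 5  (via JCT)
TOR: 6  (via JCT)
GRN: 7  (via JCT)
BRV: 9  (via GRN)
Shortest route: JCT → GRN → BRV = 9 min.

9 min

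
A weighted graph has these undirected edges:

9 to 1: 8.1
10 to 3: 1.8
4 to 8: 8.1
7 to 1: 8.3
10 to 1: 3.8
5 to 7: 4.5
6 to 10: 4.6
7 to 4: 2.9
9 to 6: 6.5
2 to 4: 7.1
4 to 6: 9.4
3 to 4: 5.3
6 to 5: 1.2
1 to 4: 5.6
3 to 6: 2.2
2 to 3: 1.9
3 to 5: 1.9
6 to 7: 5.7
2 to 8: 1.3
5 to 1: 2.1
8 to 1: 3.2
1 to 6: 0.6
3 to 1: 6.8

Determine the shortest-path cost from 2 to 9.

10.6

Shortest distances from 2:
2: 0
8: 1.3  (via 2)
3: 1.9  (via 2)
10: 3.7  (via 3)
5: 3.8  (via 3)
6: 4.1  (via 3)
1: 4.5  (via 8)
4: 7.1  (via 2)
7: 8.3  (via 5)
9: 10.6  (via 6)
Shortest route: 2–3–6–9 = 10.6.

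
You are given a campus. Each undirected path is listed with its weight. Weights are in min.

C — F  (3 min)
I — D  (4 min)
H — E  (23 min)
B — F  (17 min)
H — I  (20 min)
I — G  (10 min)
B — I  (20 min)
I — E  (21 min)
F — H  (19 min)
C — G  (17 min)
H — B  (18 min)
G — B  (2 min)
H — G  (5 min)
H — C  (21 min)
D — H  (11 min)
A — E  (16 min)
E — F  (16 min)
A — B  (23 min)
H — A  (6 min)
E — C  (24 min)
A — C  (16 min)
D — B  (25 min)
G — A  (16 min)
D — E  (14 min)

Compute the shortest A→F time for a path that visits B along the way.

Shortest A→B: A → H → G → B = 13
Shortest B→F: B → F = 17
Total via B: 13 + 17 = 30 min.

30 min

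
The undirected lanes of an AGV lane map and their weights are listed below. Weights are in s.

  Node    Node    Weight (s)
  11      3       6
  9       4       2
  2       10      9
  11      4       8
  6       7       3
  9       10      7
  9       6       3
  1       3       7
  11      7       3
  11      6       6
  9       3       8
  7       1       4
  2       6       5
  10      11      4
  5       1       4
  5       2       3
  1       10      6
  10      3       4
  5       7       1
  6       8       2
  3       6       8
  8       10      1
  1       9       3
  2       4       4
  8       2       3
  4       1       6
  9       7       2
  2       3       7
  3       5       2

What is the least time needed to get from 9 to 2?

6 s

Enumerating some paths:
9 - 6 - 2: 3+5 = 8
9 - 4 - 2: 2+4 = 6
9 - 6 - 8 - 2: 3+2+3 = 8
The minimum is 6 s via 9 - 4 - 2.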